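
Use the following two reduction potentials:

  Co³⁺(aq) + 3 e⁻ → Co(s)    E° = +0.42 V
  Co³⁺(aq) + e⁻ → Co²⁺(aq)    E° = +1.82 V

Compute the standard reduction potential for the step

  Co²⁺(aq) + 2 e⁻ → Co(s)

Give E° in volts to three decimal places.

-0.280 V

Sequential free energies add, so n₃E°₃ = n₁E°₁ + n₂E°₂.
With n₃ = 3, and the known step contributing 1×(+1.82) V, the unknown satisfies 2·E° = 3×(+0.42) − 1×(+1.82) = -0.560.
E° = -0.560 / 2 = -0.280 V.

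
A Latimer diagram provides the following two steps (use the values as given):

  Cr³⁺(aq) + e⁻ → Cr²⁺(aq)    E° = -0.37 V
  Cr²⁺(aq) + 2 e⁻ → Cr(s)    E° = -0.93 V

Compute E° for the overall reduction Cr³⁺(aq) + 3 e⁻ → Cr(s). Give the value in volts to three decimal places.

-0.743 V

Adding the free-energy changes (−nFE°) of the two steps gives −n₃FE°₃ = −n₁FE°₁ − n₂FE°₂.
E°₃ = (1×-0.37 + 2×-0.93) / 3 = (-2.230) / 3 = -0.743 V.
E° values themselves are not directly additive — weighting by electron count is essential.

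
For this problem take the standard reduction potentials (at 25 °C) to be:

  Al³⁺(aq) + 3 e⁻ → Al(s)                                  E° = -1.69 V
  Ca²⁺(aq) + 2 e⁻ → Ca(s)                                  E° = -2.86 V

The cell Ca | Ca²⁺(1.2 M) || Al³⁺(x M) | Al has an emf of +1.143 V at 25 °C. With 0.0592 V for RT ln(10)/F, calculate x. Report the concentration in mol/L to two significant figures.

0.056 M

Al³⁺/Al is the cathode, Ca²⁺/Ca the anode: E°cell = +1.17 V, n = 6.
Overall reaction: 2 Al³⁺(aq) + 3 Ca(s) → 2 Al(s) + 3 Ca²⁺(aq); Q = [Ca²⁺]^3/[Al³⁺]^2.
From E = E° − (0.0592/n) log Q: log Q = (E° − E)·n/0.0592 = (+1.17 − (+1.143))·6/0.0592 = 2.7365.
So 2·log[Al³⁺] = 3·log(1.2) − log Q = 0.2375 − (2.7365) = -2.4990; log[Al³⁺] = -2.4990 / 2 = -1.2495; [Al³⁺] = 10^(-1.2495) ≈ 0.056 M.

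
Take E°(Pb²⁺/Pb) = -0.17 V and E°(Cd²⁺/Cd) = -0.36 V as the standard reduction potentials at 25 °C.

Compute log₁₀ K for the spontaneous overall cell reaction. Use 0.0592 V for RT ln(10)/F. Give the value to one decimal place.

6.4

Cathode: Pb²⁺/Pb; anode: Cd²⁺/Cd. E°cell = +0.19 V, n = 2.
log K = nE°cell / 0.0592 = (2)(+0.19) / 0.0592 = 6.4.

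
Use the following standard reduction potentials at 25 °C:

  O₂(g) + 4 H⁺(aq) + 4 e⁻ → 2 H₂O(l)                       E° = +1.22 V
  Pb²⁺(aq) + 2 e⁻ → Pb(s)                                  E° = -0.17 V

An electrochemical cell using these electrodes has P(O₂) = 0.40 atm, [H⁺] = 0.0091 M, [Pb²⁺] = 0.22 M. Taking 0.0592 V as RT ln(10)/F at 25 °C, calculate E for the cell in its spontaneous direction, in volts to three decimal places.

O₂/H₂O is the cathode (higher E°), Pb²⁺/Pb the anode: E°cell = +1.22 − (-0.17) = +1.39 V, n = 4.
Overall: O₂(g) + 4 H⁺(aq) + 2 Pb(s) → 2 H₂O(l) + 2 Pb²⁺(aq)
Q = [Pb²⁺]^2 / (P(O₂)·[H⁺]^4); log Q = 7.247.
E = E° − (0.0592/n) log Q = +1.39 − (0.0592/4)(7.247) = +1.283 V.

+1.283 V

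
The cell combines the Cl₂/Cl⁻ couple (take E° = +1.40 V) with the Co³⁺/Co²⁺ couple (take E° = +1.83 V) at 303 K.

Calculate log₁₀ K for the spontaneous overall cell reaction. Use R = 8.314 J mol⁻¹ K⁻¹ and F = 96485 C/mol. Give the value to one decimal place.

Cathode: Co³⁺/Co²⁺; anode: Cl₂/Cl⁻. E°cell = (+1.83) − (+1.40) = +0.43 V, with n = 2.
ΔG° = −nFE° = −RT ln K, so ln K = nFE°/(RT) = (2)(96485)(+0.43) / ((8.314)(303)) = 32.939.
log₁₀ K = 32.939 / ln 10 = 14.3.

14.3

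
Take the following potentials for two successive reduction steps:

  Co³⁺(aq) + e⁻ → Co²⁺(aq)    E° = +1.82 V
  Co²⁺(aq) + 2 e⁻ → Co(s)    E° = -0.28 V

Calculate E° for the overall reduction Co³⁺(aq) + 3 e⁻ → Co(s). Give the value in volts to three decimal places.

Standard free energies of sequential steps add: ΔG°₃ = ΔG°₁ + ΔG°₂, so n₃E°₃ = n₁E°₁ + n₂E°₂.
E°₃ = (1×+1.82 + 2×-0.28) / 3 = (+1.260) / 3 = +0.420 V.

+0.420 V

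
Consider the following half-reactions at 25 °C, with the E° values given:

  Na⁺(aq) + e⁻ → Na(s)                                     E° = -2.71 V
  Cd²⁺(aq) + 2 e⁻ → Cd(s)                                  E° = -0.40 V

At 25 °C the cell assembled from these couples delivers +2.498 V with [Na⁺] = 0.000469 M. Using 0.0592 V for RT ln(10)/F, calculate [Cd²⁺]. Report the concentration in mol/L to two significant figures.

Cd²⁺/Cd is the cathode, Na⁺/Na the anode: E°cell = +2.31 V, n = 2.
Overall reaction: Cd²⁺(aq) + 2 Na(s) → Cd(s) + 2 Na⁺(aq); Q = [Na⁺]^2/[Cd²⁺]^1.
From E = E° − (0.0592/n) log Q: log Q = (E° − E)·n/0.0592 = (+2.31 − (+2.498))·2/0.0592 = -6.3514.
So 1·log[Cd²⁺] = 2·log(0.000469) − log Q = -6.6577 − (-6.3514) = -0.3063; [Cd²⁺] = 10^(-0.3063) ≈ 0.49 M.

0.49 M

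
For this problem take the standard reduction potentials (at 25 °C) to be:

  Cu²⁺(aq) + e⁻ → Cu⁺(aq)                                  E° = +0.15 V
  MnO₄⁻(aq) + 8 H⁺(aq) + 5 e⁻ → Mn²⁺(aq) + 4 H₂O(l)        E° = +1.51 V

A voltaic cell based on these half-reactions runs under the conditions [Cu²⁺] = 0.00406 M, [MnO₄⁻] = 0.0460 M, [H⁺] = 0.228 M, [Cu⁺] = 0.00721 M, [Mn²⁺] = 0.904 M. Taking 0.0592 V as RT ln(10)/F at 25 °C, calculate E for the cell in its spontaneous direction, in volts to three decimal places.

+1.299 V

MnO₄⁻/Mn²⁺ is the cathode (higher E°), Cu²⁺/Cu⁺ the anode: E°cell = +1.51 − (+0.15) = +1.36 V, n = 5.
Overall: MnO₄⁻(aq) + 8 H⁺(aq) + 5 Cu⁺(aq) → Mn²⁺(aq) + 4 H₂O(l) + 5 Cu²⁺(aq)
Q = [Mn²⁺]·[Cu²⁺]^5 / ([MnO₄⁻]·[H⁺]^8·[Cu⁺]^5); log Q = 5.183.
E = E° − (0.0592/n) log Q = +1.36 − (0.0592/5)(5.183) = +1.299 V.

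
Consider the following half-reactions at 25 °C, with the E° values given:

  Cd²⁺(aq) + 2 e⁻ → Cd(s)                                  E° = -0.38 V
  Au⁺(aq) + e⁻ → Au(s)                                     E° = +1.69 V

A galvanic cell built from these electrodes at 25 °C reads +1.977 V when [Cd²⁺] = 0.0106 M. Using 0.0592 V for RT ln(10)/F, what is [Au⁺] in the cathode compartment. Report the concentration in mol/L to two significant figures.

0.0028 M

Au⁺/Au is the cathode, Cd²⁺/Cd the anode: E°cell = +2.07 V, n = 2.
Overall reaction: 2 Au⁺(aq) + Cd(s) → 2 Au(s) + Cd²⁺(aq); Q = [Cd²⁺]^1/[Au⁺]^2.
From E = E° − (0.0592/n) log Q: log Q = (E° − E)·n/0.0592 = (+2.07 − (+1.977))·2/0.0592 = 3.1419.
So 2·log[Au⁺] = 1·log(0.0106) − log Q = -1.9747 − (3.1419) = -5.1166; log[Au⁺] = -5.1166 / 2 = -2.5583; [Au⁺] = 10^(-2.5583) ≈ 0.0028 M.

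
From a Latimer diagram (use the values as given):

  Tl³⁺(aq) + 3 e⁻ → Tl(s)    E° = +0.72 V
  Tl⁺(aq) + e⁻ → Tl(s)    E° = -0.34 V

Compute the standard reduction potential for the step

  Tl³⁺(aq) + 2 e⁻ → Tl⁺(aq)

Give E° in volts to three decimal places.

Sequential free energies add, so n₃E°₃ = n₁E°₁ + n₂E°₂.
With n₃ = 3, and the known step contributing 1×(-0.34) V, the unknown satisfies 2·E° = 3×(+0.72) − 1×(-0.34) = +2.500.
E° = +2.500 / 2 = +1.250 V.

+1.250 V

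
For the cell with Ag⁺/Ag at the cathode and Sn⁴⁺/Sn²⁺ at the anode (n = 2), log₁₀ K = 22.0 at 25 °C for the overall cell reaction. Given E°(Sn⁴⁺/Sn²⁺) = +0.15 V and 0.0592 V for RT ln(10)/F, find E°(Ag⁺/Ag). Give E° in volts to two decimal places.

E°cell = (0.0592/n)·log K = (0.0592/2)(22.0) = +0.651 V.
Since Ag⁺/Ag is the cathode and Sn⁴⁺/Sn²⁺ the anode, E°cell = E°(Ag⁺/Ag) − E°(Sn⁴⁺/Sn²⁺).
So E°(Ag⁺/Ag) = E°cell + E°(Sn⁴⁺/Sn²⁺) = +0.651 + (+0.15) = +0.80 V.

+0.80 V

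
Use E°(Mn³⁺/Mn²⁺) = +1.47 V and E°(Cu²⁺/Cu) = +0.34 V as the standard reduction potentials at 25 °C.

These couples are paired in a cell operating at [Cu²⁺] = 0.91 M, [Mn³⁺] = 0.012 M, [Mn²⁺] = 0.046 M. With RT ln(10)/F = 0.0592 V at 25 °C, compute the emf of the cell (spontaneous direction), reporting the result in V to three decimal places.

+1.097 V

Mn³⁺/Mn²⁺ is the cathode (higher E°), Cu²⁺/Cu the anode: E°cell = +1.47 − (+0.34) = +1.13 V, n = 2.
Overall: 2 Mn³⁺(aq) + Cu(s) → 2 Mn²⁺(aq) + Cu²⁺(aq)
Q = [Mn²⁺]^2·[Cu²⁺] / ([Mn³⁺]^2); log Q = 1.126.
E = E° − (0.0592/n) log Q = +1.13 − (0.0592/2)(1.126) = +1.097 V.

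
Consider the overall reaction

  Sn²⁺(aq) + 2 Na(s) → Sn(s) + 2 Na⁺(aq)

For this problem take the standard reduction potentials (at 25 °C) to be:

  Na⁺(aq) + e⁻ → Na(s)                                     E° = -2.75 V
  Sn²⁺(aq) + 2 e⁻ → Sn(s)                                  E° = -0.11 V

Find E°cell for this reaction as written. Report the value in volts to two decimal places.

+2.64 V

The Sn²⁺/Sn couple has the higher reduction potential, so it is the cathode; Na⁺/Na is oxidised at the anode.
E°cell = E°(cathode) − E°(anode) = (-0.11) − (-2.75) = +2.64 V.
Since E°cell > 0, the reaction is spontaneous under standard conditions.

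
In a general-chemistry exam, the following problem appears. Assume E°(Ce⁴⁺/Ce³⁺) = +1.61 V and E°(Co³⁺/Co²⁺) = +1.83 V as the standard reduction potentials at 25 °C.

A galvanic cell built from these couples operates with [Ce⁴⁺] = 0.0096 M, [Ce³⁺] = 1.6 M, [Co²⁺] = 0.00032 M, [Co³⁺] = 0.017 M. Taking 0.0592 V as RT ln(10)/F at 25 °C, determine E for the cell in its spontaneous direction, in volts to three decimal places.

+0.454 V

Co³⁺/Co²⁺ is the cathode (higher E°), Ce⁴⁺/Ce³⁺ the anode: E°cell = +1.83 − (+1.61) = +0.22 V, n = 1.
Overall: Co³⁺(aq) + Ce³⁺(aq) → Co²⁺(aq) + Ce⁴⁺(aq)
Q = [Co²⁺]·[Ce⁴⁺] / ([Co³⁺]·[Ce³⁺]); log Q = -3.947.
E = E° − (0.0592/n) log Q = +0.22 − (0.0592/1)(-3.947) = +0.454 V.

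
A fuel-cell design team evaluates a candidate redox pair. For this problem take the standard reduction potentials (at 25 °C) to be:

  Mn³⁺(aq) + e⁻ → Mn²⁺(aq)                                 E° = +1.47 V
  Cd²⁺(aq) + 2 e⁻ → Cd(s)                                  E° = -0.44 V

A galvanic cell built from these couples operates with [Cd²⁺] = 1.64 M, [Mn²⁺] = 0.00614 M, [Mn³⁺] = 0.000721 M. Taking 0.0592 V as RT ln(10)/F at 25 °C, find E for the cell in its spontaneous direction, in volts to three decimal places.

Mn³⁺/Mn²⁺ is the cathode (higher E°), Cd²⁺/Cd the anode: E°cell = +1.47 − (-0.44) = +1.91 V, n = 2.
Overall: 2 Mn³⁺(aq) + Cd(s) → 2 Mn²⁺(aq) + Cd²⁺(aq)
Q = [Mn²⁺]^2·[Cd²⁺] / ([Mn³⁺]^2); log Q = 2.075.
E = E° − (0.0592/n) log Q = +1.91 − (0.0592/2)(2.075) = +1.849 V.

+1.849 V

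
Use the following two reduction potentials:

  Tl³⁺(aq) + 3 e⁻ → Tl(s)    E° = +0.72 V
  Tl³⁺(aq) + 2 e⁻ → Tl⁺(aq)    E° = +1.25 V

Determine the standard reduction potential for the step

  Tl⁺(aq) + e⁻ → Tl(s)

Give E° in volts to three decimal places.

-0.340 V

Sequential free energies add, so n₃E°₃ = n₁E°₁ + n₂E°₂.
With n₃ = 3, and the known step contributing 2×(+1.25) V, the unknown satisfies 1·E° = 3×(+0.72) − 2×(+1.25) = -0.340.
E° = -0.340 / 1 = -0.340 V.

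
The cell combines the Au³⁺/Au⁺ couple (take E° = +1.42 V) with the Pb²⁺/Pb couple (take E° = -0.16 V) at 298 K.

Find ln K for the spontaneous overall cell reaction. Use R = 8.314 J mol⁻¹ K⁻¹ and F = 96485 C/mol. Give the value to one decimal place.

123.1

Cathode: Au³⁺/Au⁺; anode: Pb²⁺/Pb. E°cell = (+1.42) − (-0.16) = +1.58 V, with n = 2.
ΔG° = −nFE° = −RT ln K, so ln K = nFE°/(RT) = (2)(96485)(+1.58) / ((8.314)(298)) = 123.061.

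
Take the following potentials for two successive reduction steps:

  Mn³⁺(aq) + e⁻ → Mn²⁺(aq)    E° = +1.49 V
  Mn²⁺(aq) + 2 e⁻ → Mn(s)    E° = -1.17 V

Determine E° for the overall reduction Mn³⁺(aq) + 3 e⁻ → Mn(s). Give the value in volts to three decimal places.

Since ΔG° = −nFE° is additive over sequential reductions, n₃E°₃ = n₁E°₁ + n₂E°₂.
E°₃ = (1×+1.49 + 2×-1.17) / 3 = (-0.850) / 3 = -0.283 V.

-0.283 V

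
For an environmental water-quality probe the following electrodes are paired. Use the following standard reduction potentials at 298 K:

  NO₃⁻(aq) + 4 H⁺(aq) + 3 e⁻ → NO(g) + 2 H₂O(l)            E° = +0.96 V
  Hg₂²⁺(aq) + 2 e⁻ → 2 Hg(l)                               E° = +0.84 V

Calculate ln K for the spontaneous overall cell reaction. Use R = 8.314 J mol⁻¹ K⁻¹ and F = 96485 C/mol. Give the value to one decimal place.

28.0

Cathode: NO₃⁻/NO; anode: Hg₂²⁺/Hg. E°cell = (+0.96) − (+0.84) = +0.12 V, with n = 6.
ΔG° = −nFE° = −RT ln K, so ln K = nFE°/(RT) = (6)(96485)(+0.12) / ((8.314)(298)) = 28.039.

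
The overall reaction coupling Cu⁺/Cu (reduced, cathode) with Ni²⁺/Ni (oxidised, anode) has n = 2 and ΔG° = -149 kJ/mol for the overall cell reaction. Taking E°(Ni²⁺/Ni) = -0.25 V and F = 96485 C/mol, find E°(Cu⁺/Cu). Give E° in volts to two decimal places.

+0.52 V

E°cell = −ΔG°/(nF) = −(-149×10³)/((2)(96485)) = +0.772 V.
Since Cu⁺/Cu is the cathode and Ni²⁺/Ni the anode, E°cell = E°(Cu⁺/Cu) − E°(Ni²⁺/Ni).
So E°(Cu⁺/Cu) = E°cell + E°(Ni²⁺/Ni) = +0.772 + (-0.25) = +0.52 V.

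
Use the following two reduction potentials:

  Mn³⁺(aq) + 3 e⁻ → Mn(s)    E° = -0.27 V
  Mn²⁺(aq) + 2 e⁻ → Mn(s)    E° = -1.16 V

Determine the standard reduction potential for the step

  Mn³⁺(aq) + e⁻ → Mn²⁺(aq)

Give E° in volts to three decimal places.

+1.510 V

Sequential free energies add, so n₃E°₃ = n₁E°₁ + n₂E°₂.
With n₃ = 3, and the known step contributing 2×(-1.16) V, the unknown satisfies 1·E° = 3×(-0.27) − 2×(-1.16) = +1.510.
E° = +1.510 / 1 = +1.510 V.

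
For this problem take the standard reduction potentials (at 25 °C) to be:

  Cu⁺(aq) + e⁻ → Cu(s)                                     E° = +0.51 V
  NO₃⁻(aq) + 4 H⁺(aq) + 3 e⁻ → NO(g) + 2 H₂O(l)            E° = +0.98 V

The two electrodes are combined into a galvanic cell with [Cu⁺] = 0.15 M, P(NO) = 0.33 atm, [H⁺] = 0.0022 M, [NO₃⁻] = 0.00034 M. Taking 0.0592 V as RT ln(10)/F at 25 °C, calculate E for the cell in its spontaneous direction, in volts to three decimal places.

+0.250 V

NO₃⁻/NO is the cathode (higher E°), Cu⁺/Cu the anode: E°cell = +0.98 − (+0.51) = +0.47 V, n = 3.
Overall: NO₃⁻(aq) + 4 H⁺(aq) + 3 Cu(s) → NO(g) + 2 H₂O(l) + 3 Cu⁺(aq)
Q = P(NO)·[Cu⁺]^3 / ([NO₃⁻]·[H⁺]^4); log Q = 11.146.
E = E° − (0.0592/n) log Q = +0.47 − (0.0592/3)(11.146) = +0.250 V.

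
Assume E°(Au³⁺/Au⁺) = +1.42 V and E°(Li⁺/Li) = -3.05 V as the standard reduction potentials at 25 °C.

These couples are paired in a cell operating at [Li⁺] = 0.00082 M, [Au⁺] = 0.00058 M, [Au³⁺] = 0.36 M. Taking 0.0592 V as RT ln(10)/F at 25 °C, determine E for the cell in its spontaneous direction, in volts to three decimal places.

+4.735 V

Au³⁺/Au⁺ is the cathode (higher E°), Li⁺/Li the anode: E°cell = +1.42 − (-3.05) = +4.47 V, n = 2.
Overall: Au³⁺(aq) + 2 Li(s) → Au⁺(aq) + 2 Li⁺(aq)
Q = [Au⁺]·[Li⁺]^2 / ([Au³⁺]); log Q = -8.965.
E = E° − (0.0592/n) log Q = +4.47 − (0.0592/2)(-8.965) = +4.735 V.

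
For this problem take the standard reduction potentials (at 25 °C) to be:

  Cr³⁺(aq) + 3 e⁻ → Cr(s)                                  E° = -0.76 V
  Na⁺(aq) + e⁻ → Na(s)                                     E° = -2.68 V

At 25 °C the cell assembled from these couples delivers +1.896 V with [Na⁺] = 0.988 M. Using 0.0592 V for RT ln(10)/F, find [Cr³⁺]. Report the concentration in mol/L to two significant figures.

0.059 M

Cr³⁺/Cr is the cathode, Na⁺/Na the anode: E°cell = +1.92 V, n = 3.
Overall reaction: Cr³⁺(aq) + 3 Na(s) → Cr(s) + 3 Na⁺(aq); Q = [Na⁺]^3/[Cr³⁺]^1.
From E = E° − (0.0592/n) log Q: log Q = (E° − E)·n/0.0592 = (+1.92 − (+1.896))·3/0.0592 = 1.2162.
So 1·log[Cr³⁺] = 3·log(0.988) − log Q = -0.0157 − (1.2162) = -1.2319; [Cr³⁺] = 10^(-1.2319) ≈ 0.059 M.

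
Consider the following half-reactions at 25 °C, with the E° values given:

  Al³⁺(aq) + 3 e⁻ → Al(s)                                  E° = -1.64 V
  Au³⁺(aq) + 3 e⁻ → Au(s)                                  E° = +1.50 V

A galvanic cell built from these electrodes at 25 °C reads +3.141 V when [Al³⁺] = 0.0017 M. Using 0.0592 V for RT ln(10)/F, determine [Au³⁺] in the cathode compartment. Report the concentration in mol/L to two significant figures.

0.0019 M

Au³⁺/Au is the cathode, Al³⁺/Al the anode: E°cell = +3.14 V, n = 3.
Overall reaction: Au³⁺(aq) + Al(s) → Au(s) + Al³⁺(aq); Q = [Al³⁺]^1/[Au³⁺]^1.
From E = E° − (0.0592/n) log Q: log Q = (E° − E)·n/0.0592 = (+3.14 − (+3.141))·3/0.0592 = -0.0507.
So 1·log[Au³⁺] = 1·log(0.0017) − log Q = -2.7696 − (-0.0507) = -2.7189; [Au³⁺] = 10^(-2.7189) ≈ 0.0019 M.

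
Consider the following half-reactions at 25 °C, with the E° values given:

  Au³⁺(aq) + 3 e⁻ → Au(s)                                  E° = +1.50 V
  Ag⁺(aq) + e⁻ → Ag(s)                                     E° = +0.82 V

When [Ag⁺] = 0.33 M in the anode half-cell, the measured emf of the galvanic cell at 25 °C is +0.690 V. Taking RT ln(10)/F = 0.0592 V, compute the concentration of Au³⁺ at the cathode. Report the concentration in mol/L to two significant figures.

Au³⁺/Au is the cathode, Ag⁺/Ag the anode: E°cell = +0.68 V, n = 3.
Overall reaction: Au³⁺(aq) + 3 Ag(s) → Au(s) + 3 Ag⁺(aq); Q = [Ag⁺]^3/[Au³⁺]^1.
From E = E° − (0.0592/n) log Q: log Q = (E° − E)·n/0.0592 = (+0.68 − (+0.690))·3/0.0592 = -0.5068.
So 1·log[Au³⁺] = 3·log(0.33) − log Q = -1.4445 − (-0.5068) = -0.9377; [Au³⁺] = 10^(-0.9377) ≈ 0.12 M.

0.12 M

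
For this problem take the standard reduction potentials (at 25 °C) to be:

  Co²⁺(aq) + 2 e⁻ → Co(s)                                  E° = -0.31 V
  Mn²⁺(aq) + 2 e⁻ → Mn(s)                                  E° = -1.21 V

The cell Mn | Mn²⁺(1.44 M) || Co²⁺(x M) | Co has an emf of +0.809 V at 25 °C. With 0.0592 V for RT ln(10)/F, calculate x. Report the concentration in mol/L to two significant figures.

Co²⁺/Co is the cathode, Mn²⁺/Mn the anode: E°cell = +0.90 V, n = 2.
Overall reaction: Co²⁺(aq) + Mn(s) → Co(s) + Mn²⁺(aq); Q = [Mn²⁺]^1/[Co²⁺]^1.
From E = E° − (0.0592/n) log Q: log Q = (E° − E)·n/0.0592 = (+0.90 − (+0.809))·2/0.0592 = 3.0743.
So 1·log[Co²⁺] = 1·log(1.44) − log Q = 0.1584 − (3.0743) = -2.9159; [Co²⁺] = 10^(-2.9159) ≈ 0.0012 M.

0.0012 M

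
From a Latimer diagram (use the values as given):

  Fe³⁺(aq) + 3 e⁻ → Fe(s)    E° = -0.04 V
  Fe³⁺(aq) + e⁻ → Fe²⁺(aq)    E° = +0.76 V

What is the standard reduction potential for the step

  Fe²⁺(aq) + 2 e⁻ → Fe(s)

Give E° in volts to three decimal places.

-0.440 V

Sequential free energies add, so n₃E°₃ = n₁E°₁ + n₂E°₂.
With n₃ = 3, and the known step contributing 1×(+0.76) V, the unknown satisfies 2·E° = 3×(-0.04) − 1×(+0.76) = -0.880.
E° = -0.880 / 2 = -0.440 V.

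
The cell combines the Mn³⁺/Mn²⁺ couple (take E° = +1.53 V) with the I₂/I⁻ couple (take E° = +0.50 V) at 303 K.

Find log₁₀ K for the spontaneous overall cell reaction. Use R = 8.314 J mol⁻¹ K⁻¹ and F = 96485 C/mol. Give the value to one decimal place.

34.3

Cathode: Mn³⁺/Mn²⁺; anode: I₂/I⁻. E°cell = (+1.53) − (+0.50) = +1.03 V, with n = 2.
ΔG° = −nFE° = −RT ln K, so ln K = nFE°/(RT) = (2)(96485)(+1.03) / ((8.314)(303)) = 78.900.
log₁₀ K = 78.900 / ln 10 = 34.3.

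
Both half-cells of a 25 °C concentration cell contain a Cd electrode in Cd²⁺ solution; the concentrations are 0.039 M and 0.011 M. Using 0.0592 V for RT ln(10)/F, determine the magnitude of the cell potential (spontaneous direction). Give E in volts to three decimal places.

+0.016 V

For a concentration cell E°cell = 0. The 0.039 M side is the cathode (reduction is favoured where [Cd²⁺] is higher).
With n = 2, E = −(0.0592/2) log([Cd²⁺]ₐₙ/[Cd²⁺]꜀ₐₜ) = −(0.0592/2) log(0.011/0.039) = −(0.0592/2)(-0.550) = +0.016 V.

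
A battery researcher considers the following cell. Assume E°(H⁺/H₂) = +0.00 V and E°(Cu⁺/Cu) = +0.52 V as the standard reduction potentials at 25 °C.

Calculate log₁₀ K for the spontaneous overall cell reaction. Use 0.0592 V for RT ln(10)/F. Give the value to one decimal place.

17.6

Cathode: Cu⁺/Cu; anode: H⁺/H₂. E°cell = +0.52 V, n = 2.
log K = nE°cell / 0.0592 = (2)(+0.52) / 0.0592 = 17.6.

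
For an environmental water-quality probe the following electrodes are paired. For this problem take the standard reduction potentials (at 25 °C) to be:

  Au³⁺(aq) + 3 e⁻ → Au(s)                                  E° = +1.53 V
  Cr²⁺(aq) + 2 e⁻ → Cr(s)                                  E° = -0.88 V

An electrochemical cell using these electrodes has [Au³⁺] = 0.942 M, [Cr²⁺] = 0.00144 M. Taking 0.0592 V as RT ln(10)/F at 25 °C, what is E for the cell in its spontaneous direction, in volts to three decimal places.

+2.494 V

Au³⁺/Au is the cathode (higher E°), Cr²⁺/Cr the anode: E°cell = +1.53 − (-0.88) = +2.41 V, n = 6.
Overall: 2 Au³⁺(aq) + 3 Cr(s) → 2 Au(s) + 3 Cr²⁺(aq)
Q = [Cr²⁺]^3 / ([Au³⁺]^2); log Q = -8.473.
E = E° − (0.0592/n) log Q = +2.41 − (0.0592/6)(-8.473) = +2.494 V.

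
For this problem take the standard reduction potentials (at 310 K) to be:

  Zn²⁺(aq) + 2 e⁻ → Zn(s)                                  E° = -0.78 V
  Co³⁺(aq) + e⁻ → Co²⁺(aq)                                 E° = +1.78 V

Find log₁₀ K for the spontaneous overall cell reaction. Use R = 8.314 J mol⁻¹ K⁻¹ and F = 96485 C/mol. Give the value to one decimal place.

Cathode: Co³⁺/Co²⁺; anode: Zn²⁺/Zn. E°cell = (+1.78) − (-0.78) = +2.56 V, with n = 2.
ΔG° = −nFE° = −RT ln K, so ln K = nFE°/(RT) = (2)(96485)(+2.56) / ((8.314)(310)) = 191.672.
log₁₀ K = 191.672 / ln 10 = 83.2.

83.2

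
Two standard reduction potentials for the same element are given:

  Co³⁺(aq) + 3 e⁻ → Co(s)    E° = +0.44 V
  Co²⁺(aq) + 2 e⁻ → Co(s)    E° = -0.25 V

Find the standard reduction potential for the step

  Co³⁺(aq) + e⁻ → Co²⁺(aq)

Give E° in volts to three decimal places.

Sequential free energies add, so n₃E°₃ = n₁E°₁ + n₂E°₂.
With n₃ = 3, and the known step contributing 2×(-0.25) V, the unknown satisfies 1·E° = 3×(+0.44) − 2×(-0.25) = +1.820.
E° = +1.820 / 1 = +1.820 V.

+1.820 V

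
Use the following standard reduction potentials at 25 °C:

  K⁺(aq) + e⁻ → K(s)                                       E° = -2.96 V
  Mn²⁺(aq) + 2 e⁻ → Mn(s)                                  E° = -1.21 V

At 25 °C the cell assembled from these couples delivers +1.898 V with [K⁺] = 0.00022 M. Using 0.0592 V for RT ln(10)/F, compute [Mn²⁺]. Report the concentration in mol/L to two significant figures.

0.0048 M

Mn²⁺/Mn is the cathode, K⁺/K the anode: E°cell = +1.75 V, n = 2.
Overall reaction: Mn²⁺(aq) + 2 K(s) → Mn(s) + 2 K⁺(aq); Q = [K⁺]^2/[Mn²⁺]^1.
From E = E° − (0.0592/n) log Q: log Q = (E° − E)·n/0.0592 = (+1.75 − (+1.898))·2/0.0592 = -5.0000.
So 1·log[Mn²⁺] = 2·log(0.00022) − log Q = -7.3152 − (-5.0000) = -2.3152; [Mn²⁺] = 10^(-2.3152) ≈ 0.0048 M.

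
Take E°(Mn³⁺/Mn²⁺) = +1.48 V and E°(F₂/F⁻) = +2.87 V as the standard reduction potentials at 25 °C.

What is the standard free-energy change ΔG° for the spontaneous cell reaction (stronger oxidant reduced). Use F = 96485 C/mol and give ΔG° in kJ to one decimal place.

-268.2 kJ

F₂/F⁻ (E° = +2.87 V) is the cathode; Mn³⁺/Mn²⁺ (E° = +1.48 V) is the anode, so E°cell = +1.39 V.
Balancing electrons gives n = 2 (lcm of 2 and 1).
ΔG° = −nFE° = −(2)(96485)(+1.39) = -268,228 J = -268.2 kJ.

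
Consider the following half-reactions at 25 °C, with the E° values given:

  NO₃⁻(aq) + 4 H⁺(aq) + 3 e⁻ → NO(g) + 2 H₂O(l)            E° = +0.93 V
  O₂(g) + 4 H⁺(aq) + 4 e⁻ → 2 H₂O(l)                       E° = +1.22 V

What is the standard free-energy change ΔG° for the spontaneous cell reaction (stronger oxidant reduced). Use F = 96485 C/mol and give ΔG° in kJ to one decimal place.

-335.8 kJ

O₂/H₂O (E° = +1.22 V) is the cathode; NO₃⁻/NO (E° = +0.93 V) is the anode, so E°cell = +0.29 V.
Balancing electrons gives n = 12 (lcm of 4 and 3).
ΔG° = −nFE° = −(12)(96485)(+0.29) = -335,768 J = -335.8 kJ.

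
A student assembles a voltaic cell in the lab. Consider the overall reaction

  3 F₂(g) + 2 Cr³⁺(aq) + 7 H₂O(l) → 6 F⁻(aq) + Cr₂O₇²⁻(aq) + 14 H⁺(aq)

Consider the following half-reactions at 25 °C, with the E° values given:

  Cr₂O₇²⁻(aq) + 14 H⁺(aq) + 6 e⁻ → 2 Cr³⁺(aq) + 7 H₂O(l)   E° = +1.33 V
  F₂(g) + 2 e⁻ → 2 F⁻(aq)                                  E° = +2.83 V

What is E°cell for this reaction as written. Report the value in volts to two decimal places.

The F₂/F⁻ couple has the higher reduction potential, so it is the cathode; Cr₂O₇²⁻/Cr³⁺ is oxidised at the anode.
E°cell = E°(cathode) − E°(anode) = (+2.83) − (+1.33) = +1.50 V.
Since E°cell > 0, the reaction is spontaneous under standard conditions.

+1.50 V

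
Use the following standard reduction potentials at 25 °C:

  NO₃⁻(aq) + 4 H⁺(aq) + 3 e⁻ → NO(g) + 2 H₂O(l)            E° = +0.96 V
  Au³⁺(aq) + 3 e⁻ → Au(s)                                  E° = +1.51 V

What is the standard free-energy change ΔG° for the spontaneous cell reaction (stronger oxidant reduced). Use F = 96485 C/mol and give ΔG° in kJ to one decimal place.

-159.2 kJ

Au³⁺/Au (E° = +1.51 V) is the cathode; NO₃⁻/NO (E° = +0.96 V) is the anode, so E°cell = +0.55 V.
Balancing electrons gives n = 3 (lcm of 3 and 3).
ΔG° = −nFE° = −(3)(96485)(+0.55) = -159,200 J = -159.2 kJ.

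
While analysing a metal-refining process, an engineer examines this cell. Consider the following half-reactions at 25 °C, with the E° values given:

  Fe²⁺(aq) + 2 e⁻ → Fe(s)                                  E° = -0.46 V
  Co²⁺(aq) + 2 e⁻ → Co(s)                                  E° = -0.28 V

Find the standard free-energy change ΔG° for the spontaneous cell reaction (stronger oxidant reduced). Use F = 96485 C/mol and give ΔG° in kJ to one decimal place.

Co²⁺/Co (E° = -0.28 V) is the cathode; Fe²⁺/Fe (E° = -0.46 V) is the anode, so E°cell = +0.18 V.
Balancing electrons gives n = 2 (lcm of 2 and 2).
ΔG° = −nFE° = −(2)(96485)(+0.18) = -34,735 J = -34.7 kJ.

-34.7 kJ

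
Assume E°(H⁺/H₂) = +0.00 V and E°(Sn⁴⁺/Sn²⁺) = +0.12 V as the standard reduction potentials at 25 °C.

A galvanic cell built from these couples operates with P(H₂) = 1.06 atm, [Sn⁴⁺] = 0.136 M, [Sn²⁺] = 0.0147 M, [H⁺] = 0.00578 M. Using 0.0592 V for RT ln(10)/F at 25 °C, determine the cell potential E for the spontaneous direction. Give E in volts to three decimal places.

Sn⁴⁺/Sn²⁺ is the cathode (higher E°), H⁺/H₂ the anode: E°cell = +0.12 − (+0.00) = +0.12 V, n = 2.
Overall: Sn⁴⁺(aq) + H₂(g) → Sn²⁺(aq) + 2 H⁺(aq)
Q = [Sn²⁺]·[H⁺]^2 / ([Sn⁴⁺]·P(H₂)); log Q = -5.468.
E = E° − (0.0592/n) log Q = +0.12 − (0.0592/2)(-5.468) = +0.282 V.

+0.282 V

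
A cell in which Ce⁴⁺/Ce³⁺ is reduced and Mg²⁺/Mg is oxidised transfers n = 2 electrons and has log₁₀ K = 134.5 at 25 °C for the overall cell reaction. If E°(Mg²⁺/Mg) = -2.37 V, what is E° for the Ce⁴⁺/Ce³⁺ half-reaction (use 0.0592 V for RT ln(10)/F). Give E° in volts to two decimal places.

+1.61 V

E°cell = (0.0592/n)·log K = (0.0592/2)(134.5) = +3.981 V.
Since Ce⁴⁺/Ce³⁺ is the cathode and Mg²⁺/Mg the anode, E°cell = E°(Ce⁴⁺/Ce³⁺) − E°(Mg²⁺/Mg).
So E°(Ce⁴⁺/Ce³⁺) = E°cell + E°(Mg²⁺/Mg) = +3.981 + (-2.37) = +1.61 V.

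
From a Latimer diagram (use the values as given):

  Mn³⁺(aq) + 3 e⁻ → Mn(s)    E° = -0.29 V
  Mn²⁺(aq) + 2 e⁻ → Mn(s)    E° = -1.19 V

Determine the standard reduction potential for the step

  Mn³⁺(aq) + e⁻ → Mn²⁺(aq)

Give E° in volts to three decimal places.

Sequential free energies add, so n₃E°₃ = n₁E°₁ + n₂E°₂.
With n₃ = 3, and the known step contributing 2×(-1.19) V, the unknown satisfies 1·E° = 3×(-0.29) − 2×(-1.19) = +1.510.
E° = +1.510 / 1 = +1.510 V.

+1.510 V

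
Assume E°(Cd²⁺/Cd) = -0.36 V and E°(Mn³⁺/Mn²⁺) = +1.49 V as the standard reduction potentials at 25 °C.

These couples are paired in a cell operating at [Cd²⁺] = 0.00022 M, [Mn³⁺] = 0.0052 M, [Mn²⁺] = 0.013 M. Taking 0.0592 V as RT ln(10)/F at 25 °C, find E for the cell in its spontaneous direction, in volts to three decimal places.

+1.935 V

Mn³⁺/Mn²⁺ is the cathode (higher E°), Cd²⁺/Cd the anode: E°cell = +1.49 − (-0.36) = +1.85 V, n = 2.
Overall: 2 Mn³⁺(aq) + Cd(s) → 2 Mn²⁺(aq) + Cd²⁺(aq)
Q = [Mn²⁺]^2·[Cd²⁺] / ([Mn³⁺]^2); log Q = -2.862.
E = E° − (0.0592/n) log Q = +1.85 − (0.0592/2)(-2.862) = +1.935 V.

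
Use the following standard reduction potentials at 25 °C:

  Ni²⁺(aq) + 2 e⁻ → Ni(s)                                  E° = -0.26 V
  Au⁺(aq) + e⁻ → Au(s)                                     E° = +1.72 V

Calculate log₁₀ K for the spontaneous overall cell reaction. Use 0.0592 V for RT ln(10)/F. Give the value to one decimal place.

Cathode: Au⁺/Au; anode: Ni²⁺/Ni. E°cell = +1.98 V, n = 2.
log K = nE°cell / 0.0592 = (2)(+1.98) / 0.0592 = 66.9.

66.9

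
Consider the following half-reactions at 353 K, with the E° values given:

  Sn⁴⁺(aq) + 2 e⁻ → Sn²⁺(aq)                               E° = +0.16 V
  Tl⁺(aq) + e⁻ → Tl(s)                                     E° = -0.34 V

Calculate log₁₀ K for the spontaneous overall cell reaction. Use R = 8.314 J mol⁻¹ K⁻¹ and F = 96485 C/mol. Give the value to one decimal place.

14.3

Cathode: Sn⁴⁺/Sn²⁺; anode: Tl⁺/Tl. E°cell = (+0.16) − (-0.34) = +0.50 V, with n = 2.
ΔG° = −nFE° = −RT ln K, so ln K = nFE°/(RT) = (2)(96485)(+0.50) / ((8.314)(353)) = 32.876.
log₁₀ K = 32.876 / ln 10 = 14.3.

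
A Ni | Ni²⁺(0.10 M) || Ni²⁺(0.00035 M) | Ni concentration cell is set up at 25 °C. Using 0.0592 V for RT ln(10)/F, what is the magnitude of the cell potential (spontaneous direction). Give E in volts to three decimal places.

For a concentration cell E°cell = 0. The 0.10 M side is the cathode (reduction is favoured where [Ni²⁺] is higher).
With n = 2, E = −(0.0592/2) log([Ni²⁺]ₐₙ/[Ni²⁺]꜀ₐₜ) = −(0.0592/2) log(0.00035/0.1) = −(0.0592/2)(-2.456) = +0.073 V.

+0.073 V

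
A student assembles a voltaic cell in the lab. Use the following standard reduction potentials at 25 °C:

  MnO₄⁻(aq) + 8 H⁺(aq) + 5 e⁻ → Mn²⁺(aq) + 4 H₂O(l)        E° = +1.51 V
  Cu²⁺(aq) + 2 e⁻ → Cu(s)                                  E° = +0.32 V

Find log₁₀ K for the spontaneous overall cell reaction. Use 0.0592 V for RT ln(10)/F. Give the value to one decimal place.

201.0

Cathode: MnO₄⁻/Mn²⁺; anode: Cu²⁺/Cu. E°cell = +1.19 V, n = 10.
log K = nE°cell / 0.0592 = (10)(+1.19) / 0.0592 = 201.0.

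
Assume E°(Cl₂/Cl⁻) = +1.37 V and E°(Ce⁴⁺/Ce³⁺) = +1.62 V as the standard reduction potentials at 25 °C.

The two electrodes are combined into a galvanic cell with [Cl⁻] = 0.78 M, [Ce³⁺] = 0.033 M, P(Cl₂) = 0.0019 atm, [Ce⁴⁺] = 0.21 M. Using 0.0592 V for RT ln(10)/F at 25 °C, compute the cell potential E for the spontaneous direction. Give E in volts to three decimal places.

Ce⁴⁺/Ce³⁺ is the cathode (higher E°), Cl₂/Cl⁻ the anode: E°cell = +1.62 − (+1.37) = +0.25 V, n = 2.
Overall: 2 Ce⁴⁺(aq) + 2 Cl⁻(aq) → 2 Ce³⁺(aq) + Cl₂(g)
Q = [Ce³⁺]^2·P(Cl₂) / ([Ce⁴⁺]^2·[Cl⁻]^2); log Q = -4.113.
E = E° − (0.0592/n) log Q = +0.25 − (0.0592/2)(-4.113) = +0.372 V.

+0.372 V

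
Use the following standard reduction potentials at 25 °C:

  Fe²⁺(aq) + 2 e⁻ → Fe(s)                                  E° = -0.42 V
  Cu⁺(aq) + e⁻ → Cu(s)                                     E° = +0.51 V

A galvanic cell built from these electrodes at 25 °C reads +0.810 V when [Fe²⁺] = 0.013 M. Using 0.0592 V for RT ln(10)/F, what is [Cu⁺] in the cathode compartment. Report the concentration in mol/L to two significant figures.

Cu⁺/Cu is the cathode, Fe²⁺/Fe the anode: E°cell = +0.93 V, n = 2.
Overall reaction: 2 Cu⁺(aq) + Fe(s) → 2 Cu(s) + Fe²⁺(aq); Q = [Fe²⁺]^1/[Cu⁺]^2.
From E = E° − (0.0592/n) log Q: log Q = (E° − E)·n/0.0592 = (+0.93 − (+0.810))·2/0.0592 = 4.0541.
So 2·log[Cu⁺] = 1·log(0.013) − log Q = -1.8861 − (4.0541) = -5.9402; log[Cu⁺] = -5.9402 / 2 = -2.9701; [Cu⁺] = 10^(-2.9701) ≈ 0.0011 M.

0.0011 M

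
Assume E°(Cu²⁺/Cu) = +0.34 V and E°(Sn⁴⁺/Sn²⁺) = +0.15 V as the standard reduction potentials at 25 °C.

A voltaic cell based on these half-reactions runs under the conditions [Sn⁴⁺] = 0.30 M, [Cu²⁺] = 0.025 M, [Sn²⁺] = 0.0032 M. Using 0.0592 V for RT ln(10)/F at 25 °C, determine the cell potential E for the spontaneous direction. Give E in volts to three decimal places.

+0.084 V

Cu²⁺/Cu is the cathode (higher E°), Sn⁴⁺/Sn²⁺ the anode: E°cell = +0.34 − (+0.15) = +0.19 V, n = 2.
Overall: Cu²⁺(aq) + Sn²⁺(aq) → Cu(s) + Sn⁴⁺(aq)
Q = [Sn⁴⁺] / ([Cu²⁺]·[Sn²⁺]); log Q = 3.574.
E = E° − (0.0592/n) log Q = +0.19 − (0.0592/2)(3.574) = +0.084 V.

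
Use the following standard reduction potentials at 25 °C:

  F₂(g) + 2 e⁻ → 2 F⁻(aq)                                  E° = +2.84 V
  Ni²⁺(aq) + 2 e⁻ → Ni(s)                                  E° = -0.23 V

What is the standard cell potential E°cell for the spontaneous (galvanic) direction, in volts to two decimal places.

+3.07 V

The F₂/F⁻ couple has the higher reduction potential, so it is the cathode; Ni²⁺/Ni is oxidised at the anode.
E°cell = E°(cathode) − E°(anode) = (+2.84) − (-0.23) = +3.07 V.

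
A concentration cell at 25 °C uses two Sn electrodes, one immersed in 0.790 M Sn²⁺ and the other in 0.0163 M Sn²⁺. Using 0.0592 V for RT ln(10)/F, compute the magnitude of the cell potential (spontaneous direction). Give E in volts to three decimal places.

+0.050 V

For a concentration cell E°cell = 0. The 0.790 M side is the cathode (reduction is favoured where [Sn²⁺] is higher).
With n = 2, E = −(0.0592/2) log([Sn²⁺]ₐₙ/[Sn²⁺]꜀ₐₜ) = −(0.0592/2) log(0.0163/0.79) = −(0.0592/2)(-1.685) = +0.050 V.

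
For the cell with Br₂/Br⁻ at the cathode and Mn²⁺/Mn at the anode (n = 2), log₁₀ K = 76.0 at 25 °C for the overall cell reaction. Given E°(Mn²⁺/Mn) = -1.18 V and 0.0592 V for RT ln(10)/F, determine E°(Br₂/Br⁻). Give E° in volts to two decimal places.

E°cell = (0.0592/n)·log K = (0.0592/2)(76.0) = +2.250 V.
Since Br₂/Br⁻ is the cathode and Mn²⁺/Mn the anode, E°cell = E°(Br₂/Br⁻) − E°(Mn²⁺/Mn).
So E°(Br₂/Br⁻) = E°cell + E°(Mn²⁺/Mn) = +2.250 + (-1.18) = +1.07 V.

+1.07 V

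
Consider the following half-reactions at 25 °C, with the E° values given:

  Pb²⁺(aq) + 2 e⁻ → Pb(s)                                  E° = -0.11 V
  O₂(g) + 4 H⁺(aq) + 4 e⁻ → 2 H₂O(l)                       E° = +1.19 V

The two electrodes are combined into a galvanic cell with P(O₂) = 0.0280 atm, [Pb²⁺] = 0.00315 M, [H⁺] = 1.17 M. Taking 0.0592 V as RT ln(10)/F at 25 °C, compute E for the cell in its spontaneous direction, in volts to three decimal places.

+1.355 V

O₂/H₂O is the cathode (higher E°), Pb²⁺/Pb the anode: E°cell = +1.19 − (-0.11) = +1.30 V, n = 4.
Overall: O₂(g) + 4 H⁺(aq) + 2 Pb(s) → 2 H₂O(l) + 2 Pb²⁺(aq)
Q = [Pb²⁺]^2 / (P(O₂)·[H⁺]^4); log Q = -3.723.
E = E° − (0.0592/n) log Q = +1.30 − (0.0592/4)(-3.723) = +1.355 V.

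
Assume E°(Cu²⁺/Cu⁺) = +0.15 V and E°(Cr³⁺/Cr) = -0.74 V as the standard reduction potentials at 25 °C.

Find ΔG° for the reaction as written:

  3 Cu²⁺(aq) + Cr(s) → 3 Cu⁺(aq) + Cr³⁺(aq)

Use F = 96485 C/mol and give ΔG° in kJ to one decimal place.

-257.6 kJ

As written, Cu²⁺/Cu⁺ is reduced (cathode) and Cr³⁺/Cr is oxidised (anode), so E°cell = (+0.15) − (-0.74) = +0.89 V.
Balancing electrons gives n = 3.
ΔG° = −nFE° = −(3)(96485)(+0.89) = -257,615 J = -257.6 kJ.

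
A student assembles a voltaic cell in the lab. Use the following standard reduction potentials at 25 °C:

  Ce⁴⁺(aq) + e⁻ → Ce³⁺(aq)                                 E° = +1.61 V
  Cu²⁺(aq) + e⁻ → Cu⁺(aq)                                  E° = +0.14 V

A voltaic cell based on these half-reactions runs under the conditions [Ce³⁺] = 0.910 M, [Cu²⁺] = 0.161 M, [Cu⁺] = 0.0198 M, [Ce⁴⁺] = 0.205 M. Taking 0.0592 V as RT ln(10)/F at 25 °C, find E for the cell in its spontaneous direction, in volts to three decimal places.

Ce⁴⁺/Ce³⁺ is the cathode (higher E°), Cu²⁺/Cu⁺ the anode: E°cell = +1.61 − (+0.14) = +1.47 V, n = 1.
Overall: Ce⁴⁺(aq) + Cu⁺(aq) → Ce³⁺(aq) + Cu²⁺(aq)
Q = [Ce³⁺]·[Cu²⁺] / ([Ce⁴⁺]·[Cu⁺]); log Q = 1.557.
E = E° − (0.0592/n) log Q = +1.47 − (0.0592/1)(1.557) = +1.378 V.

+1.378 V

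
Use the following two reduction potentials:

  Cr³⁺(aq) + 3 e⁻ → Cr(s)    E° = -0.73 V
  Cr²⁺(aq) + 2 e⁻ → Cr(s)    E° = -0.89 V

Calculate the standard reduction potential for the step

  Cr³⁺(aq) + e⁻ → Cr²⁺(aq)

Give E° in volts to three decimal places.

-0.410 V

Sequential free energies add, so n₃E°₃ = n₁E°₁ + n₂E°₂.
With n₃ = 3, and the known step contributing 2×(-0.89) V, the unknown satisfies 1·E° = 3×(-0.73) − 2×(-0.89) = -0.410.
E° = -0.410 / 1 = -0.410 V.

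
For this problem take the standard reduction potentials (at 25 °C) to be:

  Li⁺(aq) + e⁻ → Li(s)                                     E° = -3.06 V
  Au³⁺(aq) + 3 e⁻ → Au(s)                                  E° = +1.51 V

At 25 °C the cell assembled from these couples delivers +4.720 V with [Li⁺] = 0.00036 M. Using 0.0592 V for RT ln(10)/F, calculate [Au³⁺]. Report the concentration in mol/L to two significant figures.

Au³⁺/Au is the cathode, Li⁺/Li the anode: E°cell = +4.57 V, n = 3.
Overall reaction: Au³⁺(aq) + 3 Li(s) → Au(s) + 3 Li⁺(aq); Q = [Li⁺]^3/[Au³⁺]^1.
From E = E° − (0.0592/n) log Q: log Q = (E° − E)·n/0.0592 = (+4.57 − (+4.720))·3/0.0592 = -7.6014.
So 1·log[Au³⁺] = 3·log(0.00036) − log Q = -10.3311 − (-7.6014) = -2.7297; [Au³⁺] = 10^(-2.7297) ≈ 0.0019 M.

0.0019 M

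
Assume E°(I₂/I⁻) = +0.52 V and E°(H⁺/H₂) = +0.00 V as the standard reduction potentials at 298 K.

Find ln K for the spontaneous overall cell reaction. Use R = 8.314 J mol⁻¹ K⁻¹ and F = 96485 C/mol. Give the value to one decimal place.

Cathode: I₂/I⁻; anode: H⁺/H₂. E°cell = (+0.52) − (+0.00) = +0.52 V, with n = 2.
ΔG° = −nFE° = −RT ln K, so ln K = nFE°/(RT) = (2)(96485)(+0.52) / ((8.314)(298)) = 40.501.

40.5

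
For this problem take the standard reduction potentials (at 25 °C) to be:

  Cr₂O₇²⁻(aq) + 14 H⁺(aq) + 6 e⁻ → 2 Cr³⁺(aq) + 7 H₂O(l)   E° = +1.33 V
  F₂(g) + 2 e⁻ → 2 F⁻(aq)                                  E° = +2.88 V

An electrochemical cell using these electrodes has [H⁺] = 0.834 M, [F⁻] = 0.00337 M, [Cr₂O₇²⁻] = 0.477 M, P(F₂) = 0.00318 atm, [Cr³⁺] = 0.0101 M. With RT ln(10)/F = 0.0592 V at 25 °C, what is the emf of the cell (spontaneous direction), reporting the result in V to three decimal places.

F₂/F⁻ is the cathode (higher E°), Cr₂O₇²⁻/Cr³⁺ the anode: E°cell = +2.88 − (+1.33) = +1.55 V, n = 6.
Overall: 3 F₂(g) + 2 Cr³⁺(aq) + 7 H₂O(l) → 6 F⁻(aq) + Cr₂O₇²⁻(aq) + 14 H⁺(aq)
Q = [F⁻]^6·[Cr₂O₇²⁻]·[H⁺]^14 / (P(F₂)^3·[Cr³⁺]^2); log Q = -4.775.
E = E° − (0.0592/n) log Q = +1.55 − (0.0592/6)(-4.775) = +1.597 V.

+1.597 V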